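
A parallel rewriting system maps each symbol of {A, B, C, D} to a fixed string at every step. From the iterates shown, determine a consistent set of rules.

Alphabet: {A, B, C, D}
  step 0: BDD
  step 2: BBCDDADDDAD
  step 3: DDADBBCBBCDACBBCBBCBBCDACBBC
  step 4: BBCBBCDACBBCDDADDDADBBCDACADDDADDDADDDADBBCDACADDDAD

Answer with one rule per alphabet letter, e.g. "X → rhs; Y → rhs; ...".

  step 3 ⇒ step 4: DDADBBCBBCDACBBCBBCBBCDACBBC ⇒ BBC·BBC·DAC·BBC·D·D·AD·D·D·AD·BBC·DAC·AD·D·D·AD·D·D·AD·D·D·AD·BBC·DAC·AD·D·D·AD
    A ↦ DAC
    B ↦ D
    C ↦ AD
    D ↦ BBC

A->DAC, B->D, C->AD, D->BBC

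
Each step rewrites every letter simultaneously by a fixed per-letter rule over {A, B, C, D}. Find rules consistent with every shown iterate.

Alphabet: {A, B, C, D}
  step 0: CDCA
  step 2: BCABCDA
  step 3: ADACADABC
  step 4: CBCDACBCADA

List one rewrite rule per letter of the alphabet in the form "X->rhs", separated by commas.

A->C, B->A, C->DA, D->B

  step 3 ⇒ step 4: ADACADABC ⇒ C·B·C·DA·C·B·C·A·DA
    A ↦ C
    B ↦ A
    C ↦ DA
    D ↦ B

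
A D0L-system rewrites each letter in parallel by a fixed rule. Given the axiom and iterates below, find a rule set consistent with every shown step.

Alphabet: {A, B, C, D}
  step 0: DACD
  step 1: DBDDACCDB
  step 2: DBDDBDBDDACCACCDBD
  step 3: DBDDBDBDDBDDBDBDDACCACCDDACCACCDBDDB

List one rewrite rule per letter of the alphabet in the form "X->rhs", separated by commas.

  step 2 ⇒ step 3: DBDDBDBDDACCACCDBD ⇒ DB·D·DB·DB·D·DB·D·DB·DB·DD·ACC·ACC·DD·ACC·ACC·DB·D·DB
    A ↦ DD
    B ↦ D
    C ↦ ACC
    D ↦ DB

A->DD, B->D, C->ACC, D->DB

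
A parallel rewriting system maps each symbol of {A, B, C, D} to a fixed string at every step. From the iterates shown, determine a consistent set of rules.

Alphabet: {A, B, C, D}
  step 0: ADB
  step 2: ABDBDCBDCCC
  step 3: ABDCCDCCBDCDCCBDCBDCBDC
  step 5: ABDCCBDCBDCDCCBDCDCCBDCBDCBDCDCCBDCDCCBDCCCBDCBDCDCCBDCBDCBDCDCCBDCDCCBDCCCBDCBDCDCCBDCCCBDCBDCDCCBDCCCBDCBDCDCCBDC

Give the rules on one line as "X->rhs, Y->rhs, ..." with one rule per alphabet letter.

  step 2 ⇒ step 3: ABDBDCBDCCC ⇒ AB·D·CC·D·CC·BDC·D·CC·BDC·BDC·BDC
    A ↦ AB
    B ↦ D
    C ↦ BDC
    D ↦ CC

A->AB, B->D, C->BDC, D->CC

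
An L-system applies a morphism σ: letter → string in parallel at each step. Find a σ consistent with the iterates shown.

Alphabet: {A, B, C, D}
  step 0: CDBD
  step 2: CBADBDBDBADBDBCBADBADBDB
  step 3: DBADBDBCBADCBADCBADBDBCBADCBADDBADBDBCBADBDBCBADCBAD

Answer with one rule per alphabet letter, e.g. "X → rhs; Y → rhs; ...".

A->BDB, B->D, C->DBA, D->CBA

  step 2 ⇒ step 3: CBADBDBDBADBDBCBADBADBDB ⇒ DBA·D·BDB·CBA·D·CBA·D·CBA·D·BDB·CBA·D·CBA·D·DBA·D·BDB·CBA·D·BDB·CBA·D·CBA·D
    A ↦ BDB
    B ↦ D
    C ↦ DBA
    D ↦ CBA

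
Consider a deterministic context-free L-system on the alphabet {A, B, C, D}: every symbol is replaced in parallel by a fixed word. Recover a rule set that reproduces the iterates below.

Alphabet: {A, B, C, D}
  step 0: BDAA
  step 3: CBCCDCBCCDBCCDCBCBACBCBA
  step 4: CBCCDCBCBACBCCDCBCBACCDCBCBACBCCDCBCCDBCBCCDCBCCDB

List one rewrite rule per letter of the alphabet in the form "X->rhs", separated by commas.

A->B, B->CCD, C->CB, D->A

  step 3 ⇒ step 4: CBCCDCBCCDBCCDCBCBACBCBA ⇒ CB·CCD·CB·CB·A·CB·CCD·CB·CB·A·CCD·CB·CB·A·CB·CCD·CB·CCD·B·CB·CCD·CB·CCD·B
    A ↦ B
    B ↦ CCD
    C ↦ CB
    D ↦ A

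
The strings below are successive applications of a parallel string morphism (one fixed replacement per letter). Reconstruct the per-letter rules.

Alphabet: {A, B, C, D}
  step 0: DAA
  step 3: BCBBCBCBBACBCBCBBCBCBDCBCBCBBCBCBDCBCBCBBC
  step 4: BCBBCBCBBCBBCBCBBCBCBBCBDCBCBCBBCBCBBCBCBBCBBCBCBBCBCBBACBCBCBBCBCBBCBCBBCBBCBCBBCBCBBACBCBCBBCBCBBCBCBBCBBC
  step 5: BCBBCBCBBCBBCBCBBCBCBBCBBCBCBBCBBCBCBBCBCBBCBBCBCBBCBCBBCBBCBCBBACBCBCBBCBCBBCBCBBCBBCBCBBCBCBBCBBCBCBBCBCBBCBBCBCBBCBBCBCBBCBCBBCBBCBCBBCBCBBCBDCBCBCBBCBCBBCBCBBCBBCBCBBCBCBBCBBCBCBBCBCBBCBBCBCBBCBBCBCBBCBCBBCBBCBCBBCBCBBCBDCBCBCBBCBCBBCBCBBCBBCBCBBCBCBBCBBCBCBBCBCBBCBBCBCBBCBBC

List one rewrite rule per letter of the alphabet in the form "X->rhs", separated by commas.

A->DC, B->BCB, C->BC, D->BAC

  step 4 ⇒ step 5: BCBBCBCBBCBBCBCBBCBCBBCBDCBCBCBBCBCBBCBCBBCBBCBCBBCBCBBACBCBCBBCBCBBCBCBBCBBCBCBBCBCBBACBCBCBBCBCBBCBCBBCBBC ⇒ BCB·BC·BCB·BCB·BC·BCB·BC·BCB·BCB·BC·BCB·BCB·BC·BCB·BC·BCB·BCB·BC·BCB·BC·BCB·BCB·BC·BCB·BAC·BC·BCB·BC·BCB·BC·BCB·BCB·BC·BCB·BC·BCB·BCB·BC·BCB·BC·BCB·BCB·BC·BCB·BCB·BC·BCB·BC·BCB·BCB·BC·BCB·BC·BCB·BCB·DC·BC·BCB·BC·BCB·BC·BCB·BCB·BC·BCB·BC·BCB·BCB·BC·BCB·BC·BCB·BCB·BC·BCB·BCB·BC·BCB·BC·BCB·BCB·BC·BCB·BC·BCB·BCB·DC·BC·BCB·BC·BCB·BC·BCB·BCB·BC·BCB·BC·BCB·BCB·BC·BCB·BC·BCB·BCB·BC·BCB·BCB·BC
    A ↦ DC
    B ↦ BCB
    C ↦ BC
    D ↦ BAC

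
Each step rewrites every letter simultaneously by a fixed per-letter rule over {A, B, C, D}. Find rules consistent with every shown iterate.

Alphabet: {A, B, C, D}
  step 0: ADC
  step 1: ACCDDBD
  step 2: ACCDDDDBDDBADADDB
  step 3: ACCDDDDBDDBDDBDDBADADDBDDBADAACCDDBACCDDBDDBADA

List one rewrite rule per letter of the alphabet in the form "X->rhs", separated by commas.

  step 2 ⇒ step 3: ACCDDDDBDDBADADDB ⇒ ACC·D·D·DDB·DDB·DDB·DDB·ADA·DDB·DDB·ADA·ACC·DDB·ACC·DDB·DDB·ADA
    A ↦ ACC
    B ↦ ADA
    C ↦ D
    D ↦ DDB

A->ACC, B->ADA, C->D, D->DDB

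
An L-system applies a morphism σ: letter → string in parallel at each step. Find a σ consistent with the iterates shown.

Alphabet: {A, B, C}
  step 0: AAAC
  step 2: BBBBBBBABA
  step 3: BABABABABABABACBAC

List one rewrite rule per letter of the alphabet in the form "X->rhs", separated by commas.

A->C, B->BA, C->BB

  step 2 ⇒ step 3: BBBBBBBABA ⇒ BA·BA·BA·BA·BA·BA·BA·C·BA·C
    A ↦ C
    B ↦ BA
    C ↦ BB  (constrained at step 0)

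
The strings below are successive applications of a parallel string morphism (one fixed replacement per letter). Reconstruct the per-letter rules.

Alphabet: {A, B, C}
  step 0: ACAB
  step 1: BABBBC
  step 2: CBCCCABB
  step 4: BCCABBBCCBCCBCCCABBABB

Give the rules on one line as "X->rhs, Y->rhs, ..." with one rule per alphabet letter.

A->B, B->C, C->ABB

  step 1 ⇒ step 2: BABBBC ⇒ C·B·C·C·C·ABB
    A ↦ B
    B ↦ C
    C ↦ ABB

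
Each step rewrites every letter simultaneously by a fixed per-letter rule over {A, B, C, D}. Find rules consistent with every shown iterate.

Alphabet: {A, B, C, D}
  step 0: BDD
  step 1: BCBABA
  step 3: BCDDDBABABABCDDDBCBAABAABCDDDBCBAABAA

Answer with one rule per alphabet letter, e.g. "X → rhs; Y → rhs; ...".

  step 0 ⇒ step 1: BDD ⇒ BC·BA·BA
    B ↦ BC
    D ↦ BA
    A ↦ BAA  (constrained at step 1)
    C ↦ DDD  (constrained at step 1)

A->BAA, B->BC, C->DDD, D->BA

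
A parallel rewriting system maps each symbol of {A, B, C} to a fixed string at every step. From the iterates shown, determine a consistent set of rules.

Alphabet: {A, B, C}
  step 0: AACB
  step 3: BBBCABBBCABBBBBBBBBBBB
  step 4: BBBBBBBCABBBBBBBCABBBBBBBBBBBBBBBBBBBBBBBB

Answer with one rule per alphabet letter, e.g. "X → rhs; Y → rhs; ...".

  step 3 ⇒ step 4: BBBCABBBCABBBBBBBBBBBB ⇒ BB·BB·BB·B·CA·BB·BB·BB·B·CA·BB·BB·BB·BB·BB·BB·BB·BB·BB·BB·BB·BB
    A ↦ CA
    B ↦ BB
    C ↦ B

A->CA, B->BB, C->B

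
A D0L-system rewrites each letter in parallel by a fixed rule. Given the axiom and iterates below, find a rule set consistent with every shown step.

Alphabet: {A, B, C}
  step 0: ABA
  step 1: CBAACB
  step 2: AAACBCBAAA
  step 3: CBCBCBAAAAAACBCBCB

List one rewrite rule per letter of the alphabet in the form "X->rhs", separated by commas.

  step 2 ⇒ step 3: AAACBCBAAA ⇒ CB·CB·CB·A·AA·A·AA·CB·CB·CB
    A ↦ CB
    B ↦ AA
    C ↦ A

A->CB, B->AA, C->A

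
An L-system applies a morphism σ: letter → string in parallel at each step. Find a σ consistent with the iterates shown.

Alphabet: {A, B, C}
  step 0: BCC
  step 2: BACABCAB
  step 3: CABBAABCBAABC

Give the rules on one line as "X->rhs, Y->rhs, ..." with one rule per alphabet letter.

A->AB, B->C, C->BA

  step 2 ⇒ step 3: BACABCAB ⇒ C·AB·BA·AB·C·BA·AB·C
    A ↦ AB
    B ↦ C
    C ↦ BA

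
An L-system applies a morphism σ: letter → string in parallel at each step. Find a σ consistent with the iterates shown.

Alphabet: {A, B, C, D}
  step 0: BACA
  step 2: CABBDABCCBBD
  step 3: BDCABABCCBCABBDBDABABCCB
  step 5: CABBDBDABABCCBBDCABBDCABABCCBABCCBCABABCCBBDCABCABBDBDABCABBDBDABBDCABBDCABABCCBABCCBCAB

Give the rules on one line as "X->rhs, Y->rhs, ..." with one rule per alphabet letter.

  step 2 ⇒ step 3: CABBDABCCBBD ⇒ BD·C·AB·AB·CCB·C·AB·BD·BD·AB·AB·CCB
    A ↦ C
    B ↦ AB
    C ↦ BD
    D ↦ CCB

A->C, B->AB, C->BD, D->CCB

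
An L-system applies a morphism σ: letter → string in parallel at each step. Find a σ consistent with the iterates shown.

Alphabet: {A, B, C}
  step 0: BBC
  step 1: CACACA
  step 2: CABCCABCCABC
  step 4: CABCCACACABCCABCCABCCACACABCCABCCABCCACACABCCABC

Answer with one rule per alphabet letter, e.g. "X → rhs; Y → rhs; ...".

A->BC, B->CA, C->CA

  step 1 ⇒ step 2: CACACA ⇒ CA·BC·CA·BC·CA·BC
    A ↦ BC
    C ↦ CA
  step 0 ⇒ step 1: BBC ⇒ CA·CA·CA
    B ↦ CA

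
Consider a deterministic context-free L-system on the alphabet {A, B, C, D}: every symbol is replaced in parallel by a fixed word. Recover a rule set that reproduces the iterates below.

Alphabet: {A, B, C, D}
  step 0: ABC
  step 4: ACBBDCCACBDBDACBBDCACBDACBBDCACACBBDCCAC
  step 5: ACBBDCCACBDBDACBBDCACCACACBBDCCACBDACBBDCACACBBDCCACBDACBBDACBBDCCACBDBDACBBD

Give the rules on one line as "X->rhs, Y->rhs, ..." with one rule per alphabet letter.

A->ACB, B->C, C->BD, D->AC

  step 4 ⇒ step 5: ACBBDCCACBDBDACBBDCACBDACBBDCACACBBDCCAC ⇒ ACB·BD·C·C·AC·BD·BD·ACB·BD·C·AC·C·AC·ACB·BD·C·C·AC·BD·ACB·BD·C·AC·ACB·BD·C·C·AC·BD·ACB·BD·ACB·BD·C·C·AC·BD·BD·ACB·BD
    A ↦ ACB
    B ↦ C
    C ↦ BD
    D ↦ AC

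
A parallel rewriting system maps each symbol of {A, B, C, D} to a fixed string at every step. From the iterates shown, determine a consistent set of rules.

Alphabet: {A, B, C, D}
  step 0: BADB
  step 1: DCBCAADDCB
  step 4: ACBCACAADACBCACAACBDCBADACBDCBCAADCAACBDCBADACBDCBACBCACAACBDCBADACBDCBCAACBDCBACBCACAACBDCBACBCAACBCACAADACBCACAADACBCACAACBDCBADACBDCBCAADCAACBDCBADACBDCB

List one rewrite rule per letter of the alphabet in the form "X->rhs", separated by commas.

  step 0 ⇒ step 1: BADB ⇒ DCB·CA·AD·DCB
    A ↦ CA
    B ↦ DCB
    D ↦ AD
    C ↦ ACB  (constrained at step 1)

A->CA, B->DCB, C->ACB, D->AD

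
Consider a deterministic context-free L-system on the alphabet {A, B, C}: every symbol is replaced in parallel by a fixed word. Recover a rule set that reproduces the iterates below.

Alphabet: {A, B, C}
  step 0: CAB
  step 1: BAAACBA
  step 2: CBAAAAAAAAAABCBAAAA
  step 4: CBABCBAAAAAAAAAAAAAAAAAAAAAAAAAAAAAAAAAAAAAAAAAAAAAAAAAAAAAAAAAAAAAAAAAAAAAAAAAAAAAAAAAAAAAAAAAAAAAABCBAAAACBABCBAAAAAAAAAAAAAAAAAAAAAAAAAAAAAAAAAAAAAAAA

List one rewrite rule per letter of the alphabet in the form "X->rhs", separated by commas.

A->AAA, B->CBA, C->B

  step 1 ⇒ step 2: BAAACBA ⇒ CBA·AAA·AAA·AAA·B·CBA·AAA
    A ↦ AAA
    B ↦ CBA
    C ↦ B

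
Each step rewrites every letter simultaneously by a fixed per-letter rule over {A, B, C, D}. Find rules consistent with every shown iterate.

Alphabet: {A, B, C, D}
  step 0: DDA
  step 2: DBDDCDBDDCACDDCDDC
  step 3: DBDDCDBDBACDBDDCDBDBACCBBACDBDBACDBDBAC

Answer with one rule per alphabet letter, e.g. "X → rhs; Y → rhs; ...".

A->CBB, B->DDC, C->AC, D->DB

  step 2 ⇒ step 3: DBDDCDBDDCACDDCDDC ⇒ DB·DDC·DB·DB·AC·DB·DDC·DB·DB·AC·CBB·AC·DB·DB·AC·DB·DB·AC
    A ↦ CBB
    B ↦ DDC
    C ↦ AC
    D ↦ DB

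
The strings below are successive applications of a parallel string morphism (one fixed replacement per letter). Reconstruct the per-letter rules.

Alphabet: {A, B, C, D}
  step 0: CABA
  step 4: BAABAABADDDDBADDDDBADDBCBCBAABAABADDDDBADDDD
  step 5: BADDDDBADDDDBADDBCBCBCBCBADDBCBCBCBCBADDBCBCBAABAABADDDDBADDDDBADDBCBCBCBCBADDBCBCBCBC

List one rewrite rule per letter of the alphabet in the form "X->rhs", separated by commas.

  step 4 ⇒ step 5: BAABAABADDDDBADDDDBADDBCBCBAABAABADDDDBADDDD ⇒ BA·DD·DD·BA·DD·DD·BA·DD·BC·BC·BC·BC·BA·DD·BC·BC·BC·BC·BA·DD·BC·BC·BA·A·BA·A·BA·DD·DD·BA·DD·DD·BA·DD·BC·BC·BC·BC·BA·DD·BC·BC·BC·BC
    A ↦ DD
    B ↦ BA
    C ↦ A
    D ↦ BC

A->DD, B->BA, C->A, D->BC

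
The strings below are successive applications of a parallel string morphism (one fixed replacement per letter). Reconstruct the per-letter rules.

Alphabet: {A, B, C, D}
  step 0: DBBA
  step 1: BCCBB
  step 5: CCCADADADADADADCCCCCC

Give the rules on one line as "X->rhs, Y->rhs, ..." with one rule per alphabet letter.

A->BB, B->C, C->AD, D->B

  step 0 ⇒ step 1: DBBA ⇒ B·C·C·BB
    A ↦ BB
    B ↦ C
    D ↦ B
    C ↦ AD  (constrained at step 1)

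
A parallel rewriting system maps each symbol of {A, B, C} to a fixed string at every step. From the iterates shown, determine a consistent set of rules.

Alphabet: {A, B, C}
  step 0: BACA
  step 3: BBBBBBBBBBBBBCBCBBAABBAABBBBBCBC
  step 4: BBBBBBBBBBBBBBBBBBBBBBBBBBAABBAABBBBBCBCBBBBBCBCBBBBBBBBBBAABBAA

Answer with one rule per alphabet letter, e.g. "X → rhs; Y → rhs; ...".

A->BC, B->BB, C->AA

  step 3 ⇒ step 4: BBBBBBBBBBBBBCBCBBAABBAABBBBBCBC ⇒ BB·BB·BB·BB·BB·BB·BB·BB·BB·BB·BB·BB·BB·AA·BB·AA·BB·BB·BC·BC·BB·BB·BC·BC·BB·BB·BB·BB·BB·AA·BB·AA
    A ↦ BC
    B ↦ BB
    C ↦ AA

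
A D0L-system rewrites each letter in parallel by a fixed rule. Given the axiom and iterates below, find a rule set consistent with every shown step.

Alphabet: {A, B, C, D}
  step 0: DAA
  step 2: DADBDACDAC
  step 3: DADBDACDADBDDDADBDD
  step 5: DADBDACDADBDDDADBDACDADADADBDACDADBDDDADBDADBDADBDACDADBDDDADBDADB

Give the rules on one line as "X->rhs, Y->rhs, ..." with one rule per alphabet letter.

A->DB, B->C, C->DD, D->DA

  step 2 ⇒ step 3: DADBDACDAC ⇒ DA·DB·DA·C·DA·DB·DD·DA·DB·DD
    A ↦ DB
    B ↦ C
    C ↦ DD
    D ↦ DA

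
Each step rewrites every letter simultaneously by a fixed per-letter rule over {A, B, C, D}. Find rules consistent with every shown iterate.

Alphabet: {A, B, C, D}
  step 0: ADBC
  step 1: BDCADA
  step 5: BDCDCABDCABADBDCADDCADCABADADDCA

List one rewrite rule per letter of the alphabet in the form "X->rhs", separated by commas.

  step 0 ⇒ step 1: ADBC ⇒ B·DC·AD·A
    A ↦ B
    B ↦ AD
    C ↦ A
    D ↦ DC

A->B, B->AD, C->A, D->DC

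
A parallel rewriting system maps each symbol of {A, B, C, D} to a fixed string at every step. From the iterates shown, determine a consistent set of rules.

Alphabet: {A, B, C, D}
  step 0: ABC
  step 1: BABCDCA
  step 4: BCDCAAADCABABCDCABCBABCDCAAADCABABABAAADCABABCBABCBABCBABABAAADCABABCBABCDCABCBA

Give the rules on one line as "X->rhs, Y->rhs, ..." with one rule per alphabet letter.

A->BA, B->BC, C->DCA, D->AA

  step 0 ⇒ step 1: ABC ⇒ BA·BC·DCA
    A ↦ BA
    B ↦ BC
    C ↦ DCA
    D ↦ AA  (constrained at step 1)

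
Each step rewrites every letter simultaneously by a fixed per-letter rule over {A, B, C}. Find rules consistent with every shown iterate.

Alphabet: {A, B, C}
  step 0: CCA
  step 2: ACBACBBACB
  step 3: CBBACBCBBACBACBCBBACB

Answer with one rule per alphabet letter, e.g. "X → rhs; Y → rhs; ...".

A->CB, B->ACB, C->B

  step 2 ⇒ step 3: ACBACBBACB ⇒ CB·B·ACB·CB·B·ACB·ACB·CB·B·ACB
    A ↦ CB
    B ↦ ACB
    C ↦ B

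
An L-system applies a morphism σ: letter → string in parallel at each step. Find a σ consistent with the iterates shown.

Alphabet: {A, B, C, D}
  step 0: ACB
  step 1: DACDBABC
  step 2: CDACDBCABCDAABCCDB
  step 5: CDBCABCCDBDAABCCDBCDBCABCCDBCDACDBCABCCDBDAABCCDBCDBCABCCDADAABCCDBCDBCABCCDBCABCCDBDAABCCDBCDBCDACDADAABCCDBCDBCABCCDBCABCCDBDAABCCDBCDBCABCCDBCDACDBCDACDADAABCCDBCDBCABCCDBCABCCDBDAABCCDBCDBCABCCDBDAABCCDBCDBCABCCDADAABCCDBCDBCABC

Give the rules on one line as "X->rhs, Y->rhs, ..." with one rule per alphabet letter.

  step 1 ⇒ step 2: DACDBABC ⇒ C·DA·CDB·C·ABC·DA·ABC·CDB
    A ↦ DA
    B ↦ ABC
    C ↦ CDB
    D ↦ C

A->DA, B->ABC, C->CDB, D->C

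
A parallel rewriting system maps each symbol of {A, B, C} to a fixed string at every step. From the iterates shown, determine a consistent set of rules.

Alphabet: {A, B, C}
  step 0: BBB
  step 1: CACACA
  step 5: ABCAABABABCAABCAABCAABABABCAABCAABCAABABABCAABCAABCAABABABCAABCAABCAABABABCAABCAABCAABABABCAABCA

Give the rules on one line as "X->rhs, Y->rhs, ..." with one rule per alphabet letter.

A->AB, B->CA, C->AB

  step 0 ⇒ step 1: BBB ⇒ CA·CA·CA
    B ↦ CA
    A ↦ AB  (constrained at step 1)
    C ↦ AB  (constrained at step 1)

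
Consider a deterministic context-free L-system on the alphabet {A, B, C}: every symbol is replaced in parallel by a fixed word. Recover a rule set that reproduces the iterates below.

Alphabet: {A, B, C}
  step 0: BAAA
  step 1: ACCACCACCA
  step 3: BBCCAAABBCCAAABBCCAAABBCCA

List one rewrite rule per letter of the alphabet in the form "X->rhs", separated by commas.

A->CCA, B->A, C->B

  step 0 ⇒ step 1: BAAA ⇒ A·CCA·CCA·CCA
    A ↦ CCA
    B ↦ A
    C ↦ B  (constrained at step 1)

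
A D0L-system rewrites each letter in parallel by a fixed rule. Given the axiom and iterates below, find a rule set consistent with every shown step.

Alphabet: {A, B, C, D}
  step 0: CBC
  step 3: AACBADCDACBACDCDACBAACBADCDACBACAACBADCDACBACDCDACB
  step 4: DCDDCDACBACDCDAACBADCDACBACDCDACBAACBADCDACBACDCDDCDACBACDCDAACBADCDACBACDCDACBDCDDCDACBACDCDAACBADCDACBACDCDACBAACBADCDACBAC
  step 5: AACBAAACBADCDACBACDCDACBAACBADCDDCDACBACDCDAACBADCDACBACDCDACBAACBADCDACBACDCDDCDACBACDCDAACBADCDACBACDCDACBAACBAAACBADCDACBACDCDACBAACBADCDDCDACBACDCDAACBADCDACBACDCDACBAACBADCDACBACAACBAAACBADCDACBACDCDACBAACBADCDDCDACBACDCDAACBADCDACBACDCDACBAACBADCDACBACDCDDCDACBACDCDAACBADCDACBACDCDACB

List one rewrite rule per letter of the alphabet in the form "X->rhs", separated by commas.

  step 4 ⇒ step 5: DCDDCDACBACDCDAACBADCDACBACDCDACBAACBADCDACBACDCDDCDACBACDCDAACBADCDACBACDCDACBDCDDCDACBACDCDAACBADCDACBACDCDACBAACBADCDACBAC ⇒ A·ACB·A·A·ACB·A·DCD·ACB·AC·DCD·ACB·A·ACB·A·DCD·DCD·ACB·AC·DCD·A·ACB·A·DCD·ACB·AC·DCD·ACB·A·ACB·A·DCD·ACB·AC·DCD·DCD·ACB·AC·DCD·A·ACB·A·DCD·ACB·AC·DCD·ACB·A·ACB·A·A·ACB·A·DCD·ACB·AC·DCD·ACB·A·ACB·A·DCD·DCD·ACB·AC·DCD·A·ACB·A·DCD·ACB·AC·DCD·ACB·A·ACB·A·DCD·ACB·AC·A·ACB·A·A·ACB·A·DCD·ACB·AC·DCD·ACB·A·ACB·A·DCD·DCD·ACB·AC·DCD·A·ACB·A·DCD·ACB·AC·DCD·ACB·A·ACB·A·DCD·ACB·AC·DCD·DCD·ACB·AC·DCD·A·ACB·A·DCD·ACB·AC·DCD·ACB
    A ↦ DCD
    B ↦ AC
    C ↦ ACB
    D ↦ A

A->DCD, B->AC, C->ACB, D->A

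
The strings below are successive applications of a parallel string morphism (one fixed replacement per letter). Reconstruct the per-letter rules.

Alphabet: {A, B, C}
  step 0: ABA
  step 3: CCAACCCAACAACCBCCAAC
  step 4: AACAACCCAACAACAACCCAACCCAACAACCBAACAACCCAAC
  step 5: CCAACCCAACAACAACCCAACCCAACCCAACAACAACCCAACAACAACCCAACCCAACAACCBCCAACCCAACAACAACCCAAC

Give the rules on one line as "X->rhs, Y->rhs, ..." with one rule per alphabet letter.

  step 4 ⇒ step 5: AACAACCCAACAACAACCCAACCCAACAACCBAACAACCCAAC ⇒ C·C·AAC·C·C·AAC·AAC·AAC·C·C·AAC·C·C·AAC·C·C·AAC·AAC·AAC·C·C·AAC·AAC·AAC·C·C·AAC·C·C·AAC·AAC·CB·C·C·AAC·C·C·AAC·AAC·AAC·C·C·AAC
    A ↦ C
    B ↦ CB
    C ↦ AAC

A->C, B->CB, C->AAC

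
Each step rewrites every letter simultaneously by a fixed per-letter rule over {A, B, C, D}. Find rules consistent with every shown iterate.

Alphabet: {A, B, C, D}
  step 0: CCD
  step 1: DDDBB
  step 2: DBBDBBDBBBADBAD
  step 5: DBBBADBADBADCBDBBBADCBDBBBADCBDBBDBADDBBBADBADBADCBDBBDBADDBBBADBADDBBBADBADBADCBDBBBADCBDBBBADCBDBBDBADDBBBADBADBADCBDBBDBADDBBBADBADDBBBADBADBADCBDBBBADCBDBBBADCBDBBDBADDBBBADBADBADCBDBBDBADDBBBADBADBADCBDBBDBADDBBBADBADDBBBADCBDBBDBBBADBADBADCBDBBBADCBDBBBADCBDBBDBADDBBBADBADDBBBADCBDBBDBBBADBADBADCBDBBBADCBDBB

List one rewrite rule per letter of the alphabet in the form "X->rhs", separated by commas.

  step 1 ⇒ step 2: DDDBB ⇒ DBB·DBB·DBB·BAD·BAD
    B ↦ BAD
    D ↦ DBB
    A ↦ CB  (constrained at step 2)
  step 0 ⇒ step 1: CCD ⇒ D·D·DBB
    C ↦ D

A->CB, B->BAD, C->D, D->DBB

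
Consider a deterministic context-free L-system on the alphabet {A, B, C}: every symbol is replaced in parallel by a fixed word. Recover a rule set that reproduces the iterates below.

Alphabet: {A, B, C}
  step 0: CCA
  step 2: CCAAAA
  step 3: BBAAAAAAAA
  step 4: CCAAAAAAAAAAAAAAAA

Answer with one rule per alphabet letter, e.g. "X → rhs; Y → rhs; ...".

A->AA, B->C, C->B

  step 3 ⇒ step 4: BBAAAAAAAA ⇒ C·C·AA·AA·AA·AA·AA·AA·AA·AA
    A ↦ AA
    B ↦ C
  step 2 ⇒ step 3: CCAAAA ⇒ B·B·AA·AA·AA·AA
    C ↦ B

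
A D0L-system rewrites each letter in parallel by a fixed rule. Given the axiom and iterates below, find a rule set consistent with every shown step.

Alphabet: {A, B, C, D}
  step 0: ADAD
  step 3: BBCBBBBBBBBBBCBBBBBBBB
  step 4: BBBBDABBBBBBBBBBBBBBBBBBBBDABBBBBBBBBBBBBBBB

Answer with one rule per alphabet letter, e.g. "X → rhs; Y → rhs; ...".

A->C, B->BB, C->DA, D->BB

  step 3 ⇒ step 4: BBCBBBBBBBBBBCBBBBBBBB ⇒ BB·BB·DA·BB·BB·BB·BB·BB·BB·BB·BB·BB·BB·DA·BB·BB·BB·BB·BB·BB·BB·BB
    B ↦ BB
    C ↦ DA
    A ↦ C  (constrained at step 0)
    D ↦ BB  (constrained at step 0)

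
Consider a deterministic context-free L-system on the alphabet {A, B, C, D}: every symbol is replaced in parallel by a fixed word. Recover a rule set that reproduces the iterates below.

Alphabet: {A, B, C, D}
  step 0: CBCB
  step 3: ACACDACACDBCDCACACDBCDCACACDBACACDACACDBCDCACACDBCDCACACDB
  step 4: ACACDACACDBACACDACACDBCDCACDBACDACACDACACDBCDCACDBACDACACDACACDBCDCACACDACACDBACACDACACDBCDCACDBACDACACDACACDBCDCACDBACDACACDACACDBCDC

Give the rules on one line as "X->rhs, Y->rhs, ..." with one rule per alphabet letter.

  step 3 ⇒ step 4: ACACDACACDBCDCACACDBCDCACACDBACACDACACDBCDCACACDBCDCACACDB ⇒ AC·ACD·AC·ACD·B·AC·ACD·AC·ACD·B·CDC·ACD·B·ACD·AC·ACD·AC·ACD·B·CDC·ACD·B·ACD·AC·ACD·AC·ACD·B·CDC·AC·ACD·AC·ACD·B·AC·ACD·AC·ACD·B·CDC·ACD·B·ACD·AC·ACD·AC·ACD·B·CDC·ACD·B·ACD·AC·ACD·AC·ACD·B·CDC
    A ↦ AC
    B ↦ CDC
    C ↦ ACD
    D ↦ B

A->AC, B->CDC, C->ACD, D->B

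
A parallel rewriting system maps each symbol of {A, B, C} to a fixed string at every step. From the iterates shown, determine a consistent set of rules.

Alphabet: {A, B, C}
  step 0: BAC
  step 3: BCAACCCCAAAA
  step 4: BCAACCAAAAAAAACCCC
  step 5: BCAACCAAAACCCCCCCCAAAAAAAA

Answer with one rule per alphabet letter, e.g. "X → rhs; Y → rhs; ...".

  step 4 ⇒ step 5: BCAACCAAAAAAAACCCC ⇒ BC·AA·C·C·AA·AA·C·C·C·C·C·C·C·C·AA·AA·AA·AA
    A ↦ C
    B ↦ BC
    C ↦ AA

A->C, B->BC, C->AA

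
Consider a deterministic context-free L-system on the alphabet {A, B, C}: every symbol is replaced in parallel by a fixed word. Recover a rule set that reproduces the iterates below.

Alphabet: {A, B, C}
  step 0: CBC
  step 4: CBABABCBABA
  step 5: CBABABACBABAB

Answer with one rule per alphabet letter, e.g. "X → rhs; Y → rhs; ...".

A->B, B->A, C->CB

  step 4 ⇒ step 5: CBABABCBABA ⇒ CB·A·B·A·B·A·CB·A·B·A·B
    A ↦ B
    B ↦ A
    C ↦ CB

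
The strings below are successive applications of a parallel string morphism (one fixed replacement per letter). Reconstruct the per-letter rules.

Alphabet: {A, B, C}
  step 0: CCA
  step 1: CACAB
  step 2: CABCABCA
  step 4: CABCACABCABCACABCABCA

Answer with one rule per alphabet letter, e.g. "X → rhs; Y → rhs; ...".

  step 1 ⇒ step 2: CACAB ⇒ CA·B·CA·B·CA
    A ↦ B
    B ↦ CA
    C ↦ CA

A->B, B->CA, C->CA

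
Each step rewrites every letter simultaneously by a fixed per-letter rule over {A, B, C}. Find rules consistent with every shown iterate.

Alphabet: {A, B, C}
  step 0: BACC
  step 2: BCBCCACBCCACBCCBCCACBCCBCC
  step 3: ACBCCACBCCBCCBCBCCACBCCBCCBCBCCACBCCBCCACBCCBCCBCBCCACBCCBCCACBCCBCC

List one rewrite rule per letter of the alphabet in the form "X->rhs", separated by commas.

  step 2 ⇒ step 3: BCBCCACBCCACBCCBCCACBCCBCC ⇒ AC·BCC·AC·BCC·BCC·BC·BCC·AC·BCC·BCC·BC·BCC·AC·BCC·BCC·AC·BCC·BCC·BC·BCC·AC·BCC·BCC·AC·BCC·BCC
    A ↦ BC
    B ↦ AC
    C ↦ BCC

A->BC, B->AC, C->BCC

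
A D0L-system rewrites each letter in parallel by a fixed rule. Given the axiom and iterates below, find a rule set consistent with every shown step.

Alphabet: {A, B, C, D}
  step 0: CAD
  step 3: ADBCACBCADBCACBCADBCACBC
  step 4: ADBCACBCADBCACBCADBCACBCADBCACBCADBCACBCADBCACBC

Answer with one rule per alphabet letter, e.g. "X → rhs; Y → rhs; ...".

  step 3 ⇒ step 4: ADBCACBCADBCACBCADBCACBC ⇒ AD·BC·AC·BC·AD·BC·AC·BC·AD·BC·AC·BC·AD·BC·AC·BC·AD·BC·AC·BC·AD·BC·AC·BC
    A ↦ AD
    B ↦ AC
    C ↦ BC
    D ↦ BC

A->AD, B->AC, C->BC, D->BC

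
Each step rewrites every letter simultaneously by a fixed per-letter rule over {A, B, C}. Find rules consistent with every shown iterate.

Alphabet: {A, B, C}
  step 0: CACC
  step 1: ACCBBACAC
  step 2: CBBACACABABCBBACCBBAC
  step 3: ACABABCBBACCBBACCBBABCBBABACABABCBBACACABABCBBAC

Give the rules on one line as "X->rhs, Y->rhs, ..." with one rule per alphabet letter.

A->CBB, B->AB, C->AC

  step 2 ⇒ step 3: CBBACACABABCBBACCBBAC ⇒ AC·AB·AB·CBB·AC·CBB·AC·CBB·AB·CBB·AB·AC·AB·AB·CBB·AC·AC·AB·AB·CBB·AC
    A ↦ CBB
    B ↦ AB
    C ↦ AC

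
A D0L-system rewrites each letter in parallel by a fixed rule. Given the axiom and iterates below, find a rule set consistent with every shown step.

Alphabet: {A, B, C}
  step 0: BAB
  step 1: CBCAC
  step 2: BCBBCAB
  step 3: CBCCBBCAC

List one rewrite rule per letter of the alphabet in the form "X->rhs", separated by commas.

  step 2 ⇒ step 3: BCBBCAB ⇒ C·B·C·C·B·BCA·C
    A ↦ BCA
    B ↦ C
    C ↦ B

A->BCA, B->C, C->B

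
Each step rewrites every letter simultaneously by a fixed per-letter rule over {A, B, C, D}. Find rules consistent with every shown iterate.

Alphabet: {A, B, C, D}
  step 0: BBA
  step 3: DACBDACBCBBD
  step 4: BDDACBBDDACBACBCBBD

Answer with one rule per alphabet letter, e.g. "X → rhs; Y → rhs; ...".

A->D, B->CB, C->A, D->BD

  step 3 ⇒ step 4: DACBDACBCBBD ⇒ BD·D·A·CB·BD·D·A·CB·A·CB·CB·BD
    A ↦ D
    B ↦ CB
    C ↦ A
    D ↦ BD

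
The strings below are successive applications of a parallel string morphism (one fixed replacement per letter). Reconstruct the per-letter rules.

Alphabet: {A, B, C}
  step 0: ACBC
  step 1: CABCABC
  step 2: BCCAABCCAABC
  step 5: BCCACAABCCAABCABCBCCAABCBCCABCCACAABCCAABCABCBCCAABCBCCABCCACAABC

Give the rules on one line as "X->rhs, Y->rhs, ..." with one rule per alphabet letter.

A->CA, B->A, C->BC

  step 1 ⇒ step 2: CABCABC ⇒ BC·CA·A·BC·CA·A·BC
    A ↦ CA
    B ↦ A
    C ↦ BC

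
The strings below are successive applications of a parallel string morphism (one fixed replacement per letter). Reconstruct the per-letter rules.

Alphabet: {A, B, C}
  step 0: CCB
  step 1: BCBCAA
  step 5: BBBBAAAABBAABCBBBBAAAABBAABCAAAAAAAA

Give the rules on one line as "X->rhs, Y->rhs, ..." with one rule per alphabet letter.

  step 0 ⇒ step 1: CCB ⇒ BC·BC·AA
    B ↦ AA
    C ↦ BC
    A ↦ B  (constrained at step 1)

A->B, B->AA, C->BC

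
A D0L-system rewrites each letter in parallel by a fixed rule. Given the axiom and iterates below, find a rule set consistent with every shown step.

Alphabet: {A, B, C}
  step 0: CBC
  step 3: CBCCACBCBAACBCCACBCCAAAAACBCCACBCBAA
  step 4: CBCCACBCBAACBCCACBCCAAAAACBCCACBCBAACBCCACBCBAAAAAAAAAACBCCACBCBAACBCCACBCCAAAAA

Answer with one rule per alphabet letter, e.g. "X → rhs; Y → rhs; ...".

A->AA, B->CCA, C->CB

  step 3 ⇒ step 4: CBCCACBCBAACBCCACBCCAAAAACBCCACBCBAA ⇒ CB·CCA·CB·CB·AA·CB·CCA·CB·CCA·AA·AA·CB·CCA·CB·CB·AA·CB·CCA·CB·CB·AA·AA·AA·AA·AA·CB·CCA·CB·CB·AA·CB·CCA·CB·CCA·AA·AA
    A ↦ AA
    B ↦ CCA
    C ↦ CB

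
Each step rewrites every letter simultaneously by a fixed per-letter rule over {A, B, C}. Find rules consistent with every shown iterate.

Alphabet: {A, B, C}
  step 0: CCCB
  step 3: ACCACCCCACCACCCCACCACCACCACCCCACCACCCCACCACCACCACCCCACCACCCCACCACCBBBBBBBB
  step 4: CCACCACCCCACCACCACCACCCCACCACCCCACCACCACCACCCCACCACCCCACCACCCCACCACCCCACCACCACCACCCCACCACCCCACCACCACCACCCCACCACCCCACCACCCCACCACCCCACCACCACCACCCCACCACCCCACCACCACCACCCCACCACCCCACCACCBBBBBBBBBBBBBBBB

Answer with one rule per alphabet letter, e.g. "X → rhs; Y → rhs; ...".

  step 3 ⇒ step 4: ACCACCCCACCACCCCACCACCACCACCCCACCACCCCACCACCACCACCCCACCACCCCACCACCBBBBBBBB ⇒ CC·ACC·ACC·CC·ACC·ACC·ACC·ACC·CC·ACC·ACC·CC·ACC·ACC·ACC·ACC·CC·ACC·ACC·CC·ACC·ACC·CC·ACC·ACC·CC·ACC·ACC·ACC·ACC·CC·ACC·ACC·CC·ACC·ACC·ACC·ACC·CC·ACC·ACC·CC·ACC·ACC·CC·ACC·ACC·CC·ACC·ACC·ACC·ACC·CC·ACC·ACC·CC·ACC·ACC·ACC·ACC·CC·ACC·ACC·CC·ACC·ACC·BB·BB·BB·BB·BB·BB·BB·BB
    A ↦ CC
    B ↦ BB
    C ↦ ACC

A->CC, B->BB, C->ACC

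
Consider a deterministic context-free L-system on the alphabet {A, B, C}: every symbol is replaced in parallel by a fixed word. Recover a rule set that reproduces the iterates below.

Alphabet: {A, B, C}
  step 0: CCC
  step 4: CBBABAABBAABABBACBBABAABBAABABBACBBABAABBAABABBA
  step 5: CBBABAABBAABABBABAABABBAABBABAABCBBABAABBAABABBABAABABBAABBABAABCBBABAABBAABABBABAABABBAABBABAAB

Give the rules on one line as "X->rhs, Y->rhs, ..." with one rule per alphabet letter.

A->AB, B->BA, C->CB

  step 4 ⇒ step 5: CBBABAABBAABABBACBBABAABBAABABBACBBABAABBAABABBA ⇒ CB·BA·BA·AB·BA·AB·AB·BA·BA·AB·AB·BA·AB·BA·BA·AB·CB·BA·BA·AB·BA·AB·AB·BA·BA·AB·AB·BA·AB·BA·BA·AB·CB·BA·BA·AB·BA·AB·AB·BA·BA·AB·AB·BA·AB·BA·BA·AB
    A ↦ AB
    B ↦ BA
    C ↦ CB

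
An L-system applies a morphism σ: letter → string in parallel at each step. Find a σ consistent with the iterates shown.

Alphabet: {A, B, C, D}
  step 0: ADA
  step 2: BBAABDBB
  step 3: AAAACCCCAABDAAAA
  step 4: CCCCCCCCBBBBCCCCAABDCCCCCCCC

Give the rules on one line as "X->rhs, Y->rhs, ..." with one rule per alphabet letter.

A->CC, B->AA, C->B, D->BD

  step 3 ⇒ step 4: AAAACCCCAABDAAAA ⇒ CC·CC·CC·CC·B·B·B·B·CC·CC·AA·BD·CC·CC·CC·CC
    A ↦ CC
    B ↦ AA
    C ↦ B
    D ↦ BD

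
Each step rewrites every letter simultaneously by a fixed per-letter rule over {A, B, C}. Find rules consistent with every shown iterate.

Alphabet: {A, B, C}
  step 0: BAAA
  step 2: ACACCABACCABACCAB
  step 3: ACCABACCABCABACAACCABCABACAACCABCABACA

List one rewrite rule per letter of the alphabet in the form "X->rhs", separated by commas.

  step 2 ⇒ step 3: ACACCABACCABACCAB ⇒ AC·CAB·AC·CAB·CAB·AC·A·AC·CAB·CAB·AC·A·AC·CAB·CAB·AC·A
    A ↦ AC
    B ↦ A
    C ↦ CAB

A->AC, B->A, C->CAB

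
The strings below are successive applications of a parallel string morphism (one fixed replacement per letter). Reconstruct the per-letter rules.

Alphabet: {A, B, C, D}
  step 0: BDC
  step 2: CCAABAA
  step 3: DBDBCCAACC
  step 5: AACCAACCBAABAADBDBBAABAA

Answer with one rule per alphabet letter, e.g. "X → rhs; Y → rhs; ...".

  step 2 ⇒ step 3: CCAABAA ⇒ DB·DB·C·C·AA·C·C
    A ↦ C
    B ↦ AA
    C ↦ DB
    D ↦ B  (constrained at step 0)

A->C, B->AA, C->DB, D->B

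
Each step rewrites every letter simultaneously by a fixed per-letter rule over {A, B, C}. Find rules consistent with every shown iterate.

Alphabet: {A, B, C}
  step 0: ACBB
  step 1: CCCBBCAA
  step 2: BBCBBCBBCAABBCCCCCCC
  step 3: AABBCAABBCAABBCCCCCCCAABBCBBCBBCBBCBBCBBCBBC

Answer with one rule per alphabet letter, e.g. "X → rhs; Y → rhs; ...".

  step 2 ⇒ step 3: BBCBBCBBCAABBCCCCCCC ⇒ A·A·BBC·A·A·BBC·A·A·BBC·CCC·CCC·A·A·BBC·BBC·BBC·BBC·BBC·BBC·BBC
    A ↦ CCC
    B ↦ A
    C ↦ BBC

A->CCC, B->A, C->BBC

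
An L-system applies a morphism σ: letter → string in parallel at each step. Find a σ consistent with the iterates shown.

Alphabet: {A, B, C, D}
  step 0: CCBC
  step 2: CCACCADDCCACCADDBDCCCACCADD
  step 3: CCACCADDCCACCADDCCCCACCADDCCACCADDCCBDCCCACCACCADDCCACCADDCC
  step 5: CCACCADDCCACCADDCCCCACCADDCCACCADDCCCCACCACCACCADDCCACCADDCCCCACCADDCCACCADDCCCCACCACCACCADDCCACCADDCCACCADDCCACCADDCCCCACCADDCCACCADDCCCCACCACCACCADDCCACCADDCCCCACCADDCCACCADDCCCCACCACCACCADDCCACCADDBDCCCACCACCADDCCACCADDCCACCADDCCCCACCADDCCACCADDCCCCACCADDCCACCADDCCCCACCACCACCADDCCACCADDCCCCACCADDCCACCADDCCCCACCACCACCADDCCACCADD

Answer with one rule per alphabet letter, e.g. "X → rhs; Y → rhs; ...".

A->DD, B->BD, C->CCA, D->C

  step 2 ⇒ step 3: CCACCADDCCACCADDBDCCCACCADD ⇒ CCA·CCA·DD·CCA·CCA·DD·C·C·CCA·CCA·DD·CCA·CCA·DD·C·C·BD·C·CCA·CCA·CCA·DD·CCA·CCA·DD·C·C
    A ↦ DD
    B ↦ BD
    C ↦ CCA
    D ↦ C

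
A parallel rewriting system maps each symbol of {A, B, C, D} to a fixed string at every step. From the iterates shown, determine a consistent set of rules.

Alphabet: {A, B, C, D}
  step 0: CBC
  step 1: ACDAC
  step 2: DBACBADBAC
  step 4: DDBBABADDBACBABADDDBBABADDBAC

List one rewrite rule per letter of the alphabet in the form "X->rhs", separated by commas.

  step 1 ⇒ step 2: ACDAC ⇒ DB·AC·BA·DB·AC
    A ↦ DB
    C ↦ AC
    D ↦ BA
  step 0 ⇒ step 1: CBC ⇒ AC·D·AC
    B ↦ D

A->DB, B->D, C->AC, D->BA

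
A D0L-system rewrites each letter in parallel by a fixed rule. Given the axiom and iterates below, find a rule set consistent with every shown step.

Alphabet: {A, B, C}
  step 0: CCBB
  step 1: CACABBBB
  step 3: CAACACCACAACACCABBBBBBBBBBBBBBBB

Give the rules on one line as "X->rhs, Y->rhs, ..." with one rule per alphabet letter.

  step 0 ⇒ step 1: CCBB ⇒ CA·CA·BB·BB
    B ↦ BB
    C ↦ CA
    A ↦ AC  (constrained at step 1)

A->AC, B->BB, C->CA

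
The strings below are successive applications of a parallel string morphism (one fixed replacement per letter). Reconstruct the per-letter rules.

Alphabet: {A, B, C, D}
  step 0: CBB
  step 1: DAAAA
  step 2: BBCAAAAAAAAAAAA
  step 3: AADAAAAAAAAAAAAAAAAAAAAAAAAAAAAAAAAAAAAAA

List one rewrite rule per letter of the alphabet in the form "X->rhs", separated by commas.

  step 2 ⇒ step 3: BBCAAAAAAAAAAAA ⇒ A·A·DAA·AAA·AAA·AAA·AAA·AAA·AAA·AAA·AAA·AAA·AAA·AAA·AAA
    A ↦ AAA
    B ↦ A
    C ↦ DAA
  step 1 ⇒ step 2: DAAAA ⇒ BBC·AAA·AAA·AAA·AAA
    D ↦ BBC

A->AAA, B->A, C->DAA, D->BBC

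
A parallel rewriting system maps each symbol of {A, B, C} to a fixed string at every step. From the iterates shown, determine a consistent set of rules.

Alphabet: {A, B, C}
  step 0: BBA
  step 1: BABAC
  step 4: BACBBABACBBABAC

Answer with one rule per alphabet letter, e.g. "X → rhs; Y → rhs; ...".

A->C, B->BA, C->B

  step 0 ⇒ step 1: BBA ⇒ BA·BA·C
    A ↦ C
    B ↦ BA
    C ↦ B  (constrained at step 1)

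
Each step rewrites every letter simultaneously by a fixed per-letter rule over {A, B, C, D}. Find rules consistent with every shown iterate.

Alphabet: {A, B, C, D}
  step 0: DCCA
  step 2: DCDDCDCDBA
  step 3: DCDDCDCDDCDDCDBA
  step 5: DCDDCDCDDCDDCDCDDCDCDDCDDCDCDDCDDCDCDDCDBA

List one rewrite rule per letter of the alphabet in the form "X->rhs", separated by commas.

A->BA, B->D, C->D, D->DC

  step 2 ⇒ step 3: DCDDCDCDBA ⇒ DC·D·DC·DC·D·DC·D·DC·D·BA
    A ↦ BA
    B ↦ D
    C ↦ D
    D ↦ DC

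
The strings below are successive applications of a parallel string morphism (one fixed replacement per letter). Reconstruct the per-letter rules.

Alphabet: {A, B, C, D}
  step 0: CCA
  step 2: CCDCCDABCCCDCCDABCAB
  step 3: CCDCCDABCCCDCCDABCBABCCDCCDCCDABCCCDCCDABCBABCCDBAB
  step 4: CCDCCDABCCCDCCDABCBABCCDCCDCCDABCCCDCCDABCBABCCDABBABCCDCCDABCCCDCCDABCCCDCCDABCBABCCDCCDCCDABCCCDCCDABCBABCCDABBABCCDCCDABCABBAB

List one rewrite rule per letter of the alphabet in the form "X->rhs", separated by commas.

  step 3 ⇒ step 4: CCDCCDABCCCDCCDABCBABCCDCCDCCDABCCCDCCDABCBABCCDBAB ⇒ CCD·CCD·ABC·CCD·CCD·ABC·B·AB·CCD·CCD·CCD·ABC·CCD·CCD·ABC·B·AB·CCD·AB·B·AB·CCD·CCD·ABC·CCD·CCD·ABC·CCD·CCD·ABC·B·AB·CCD·CCD·CCD·ABC·CCD·CCD·ABC·B·AB·CCD·AB·B·AB·CCD·CCD·ABC·AB·B·AB
    A ↦ B
    B ↦ AB
    C ↦ CCD
    D ↦ ABC

A->B, B->AB, C->CCD, D->ABC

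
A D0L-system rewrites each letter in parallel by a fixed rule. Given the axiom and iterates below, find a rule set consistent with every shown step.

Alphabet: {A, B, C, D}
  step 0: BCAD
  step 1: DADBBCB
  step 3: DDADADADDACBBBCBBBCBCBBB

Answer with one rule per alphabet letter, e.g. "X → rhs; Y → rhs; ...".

A->BB, B->DA, C->D, D->CB

  step 0 ⇒ step 1: BCAD ⇒ DA·D·BB·CB
    A ↦ BB
    B ↦ DA
    C ↦ D
    D ↦ CB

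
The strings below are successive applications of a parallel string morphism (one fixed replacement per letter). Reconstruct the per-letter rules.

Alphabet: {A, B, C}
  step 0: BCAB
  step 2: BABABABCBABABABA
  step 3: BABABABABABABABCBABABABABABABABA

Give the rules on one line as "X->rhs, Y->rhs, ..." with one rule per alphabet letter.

  step 2 ⇒ step 3: BABABABCBABABABA ⇒ BA·BA·BA·BA·BA·BA·BA·BC·BA·BA·BA·BA·BA·BA·BA·BA
    A ↦ BA
    B ↦ BA
    C ↦ BC

A->BA, B->BA, C->BC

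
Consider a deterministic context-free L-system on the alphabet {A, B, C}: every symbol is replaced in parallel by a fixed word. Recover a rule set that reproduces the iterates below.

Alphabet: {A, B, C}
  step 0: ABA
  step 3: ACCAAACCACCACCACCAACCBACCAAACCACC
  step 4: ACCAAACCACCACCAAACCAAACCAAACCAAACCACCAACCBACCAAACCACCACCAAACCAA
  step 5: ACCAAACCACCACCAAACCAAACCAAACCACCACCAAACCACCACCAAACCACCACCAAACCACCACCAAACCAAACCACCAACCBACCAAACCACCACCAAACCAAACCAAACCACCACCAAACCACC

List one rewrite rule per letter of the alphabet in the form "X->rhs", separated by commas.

A->ACC, B->CCB, C->A

  step 4 ⇒ step 5: ACCAAACCACCACCAAACCAAACCAAACCAAACCACCAACCBACCAAACCACCACCAAACCAA ⇒ ACC·A·A·ACC·ACC·ACC·A·A·ACC·A·A·ACC·A·A·ACC·ACC·ACC·A·A·ACC·ACC·ACC·A·A·ACC·ACC·ACC·A·A·ACC·ACC·ACC·A·A·ACC·A·A·ACC·ACC·A·A·CCB·ACC·A·A·ACC·ACC·ACC·A·A·ACC·A·A·ACC·A·A·ACC·ACC·ACC·A·A·ACC·ACC
    A ↦ ACC
    B ↦ CCB
    C ↦ A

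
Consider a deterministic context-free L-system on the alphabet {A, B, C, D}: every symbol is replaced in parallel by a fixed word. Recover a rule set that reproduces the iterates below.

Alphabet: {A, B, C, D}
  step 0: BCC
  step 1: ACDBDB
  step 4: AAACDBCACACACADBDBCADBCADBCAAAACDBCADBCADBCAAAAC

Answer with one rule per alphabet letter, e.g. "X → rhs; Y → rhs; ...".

  step 0 ⇒ step 1: BCC ⇒ AC·DB·DB
    B ↦ AC
    C ↦ DB
    A ↦ CA  (constrained at step 1)
    D ↦ AA  (constrained at step 1)

A->CA, B->AC, C->DB, D->AA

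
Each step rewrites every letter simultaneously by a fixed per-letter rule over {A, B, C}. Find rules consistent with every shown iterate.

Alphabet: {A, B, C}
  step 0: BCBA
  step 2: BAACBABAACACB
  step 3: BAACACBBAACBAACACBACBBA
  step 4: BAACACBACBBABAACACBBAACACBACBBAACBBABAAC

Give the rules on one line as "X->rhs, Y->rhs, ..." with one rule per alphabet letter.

  step 3 ⇒ step 4: BAACACBBAACBAACACBACBBA ⇒ BA·AC·AC·B·AC·B·BA·BA·AC·AC·B·BA·AC·AC·B·AC·B·BA·AC·B·BA·BA·AC
    A ↦ AC
    B ↦ BA
    C ↦ B

A->AC, B->BA, C->B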